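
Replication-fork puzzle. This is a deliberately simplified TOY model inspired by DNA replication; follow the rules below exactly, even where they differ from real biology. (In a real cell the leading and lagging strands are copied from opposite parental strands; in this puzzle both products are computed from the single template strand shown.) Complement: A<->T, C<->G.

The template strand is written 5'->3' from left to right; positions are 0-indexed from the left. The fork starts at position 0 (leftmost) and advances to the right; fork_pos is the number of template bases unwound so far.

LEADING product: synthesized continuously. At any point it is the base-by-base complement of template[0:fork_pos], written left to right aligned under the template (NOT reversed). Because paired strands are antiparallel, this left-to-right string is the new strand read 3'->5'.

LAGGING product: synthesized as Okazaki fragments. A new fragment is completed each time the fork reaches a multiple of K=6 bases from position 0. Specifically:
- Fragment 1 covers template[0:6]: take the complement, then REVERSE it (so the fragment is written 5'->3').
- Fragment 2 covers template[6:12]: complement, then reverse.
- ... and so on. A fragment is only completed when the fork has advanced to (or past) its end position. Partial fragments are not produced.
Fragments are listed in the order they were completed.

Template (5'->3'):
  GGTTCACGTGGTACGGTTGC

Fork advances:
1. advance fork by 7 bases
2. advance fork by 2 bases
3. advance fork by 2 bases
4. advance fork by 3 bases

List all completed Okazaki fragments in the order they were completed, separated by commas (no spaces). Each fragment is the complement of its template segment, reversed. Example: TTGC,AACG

Step 1: advance 7 -> fork_pos = 0 + 7 = 7. Reached multiple(s) of 6: 6 -> fragment 1 completed (1 total).
Step 2: advance 2 -> fork_pos = 7 + 2 = 9. Next multiple of 6 is 12 (not reached); still 1 fragment(s).
Step 3: advance 2 -> fork_pos = 9 + 2 = 11. Next multiple of 6 is 12 (not reached); still 1 fragment(s).
Step 4: advance 3 -> fork_pos = 11 + 3 = 14. Reached multiple(s) of 6: 12 -> fragment 2 completed (2 total).
Final fork_pos = 14, so 2 fragment(s) are complete. Build each: template segment -> complement -> reverse.
Fragment 1: template[0:6] = GGTTCA -> complement CCAAGT -> reversed TGAACC
Fragment 2: template[6:12] = CGTGGT -> complement GCACCA -> reversed ACCACG

Answer: TGAACC,ACCACG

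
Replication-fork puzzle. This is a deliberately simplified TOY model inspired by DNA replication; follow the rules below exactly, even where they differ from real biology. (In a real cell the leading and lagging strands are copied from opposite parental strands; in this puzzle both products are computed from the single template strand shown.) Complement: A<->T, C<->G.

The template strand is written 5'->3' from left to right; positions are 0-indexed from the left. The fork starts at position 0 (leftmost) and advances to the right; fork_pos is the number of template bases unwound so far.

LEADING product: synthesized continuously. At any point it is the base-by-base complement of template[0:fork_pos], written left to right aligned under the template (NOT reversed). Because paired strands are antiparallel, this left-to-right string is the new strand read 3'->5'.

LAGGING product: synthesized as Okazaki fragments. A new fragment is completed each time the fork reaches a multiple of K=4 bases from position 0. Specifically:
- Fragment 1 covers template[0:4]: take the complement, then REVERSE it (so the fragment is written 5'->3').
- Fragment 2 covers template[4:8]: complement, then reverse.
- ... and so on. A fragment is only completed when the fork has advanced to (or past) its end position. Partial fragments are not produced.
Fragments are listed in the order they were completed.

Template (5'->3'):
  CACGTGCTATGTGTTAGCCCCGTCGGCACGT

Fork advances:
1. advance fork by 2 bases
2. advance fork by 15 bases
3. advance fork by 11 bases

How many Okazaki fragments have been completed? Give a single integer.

Step 1: advance 2 -> fork_pos = 0 + 2 = 2. Next multiple of 4 is 4 (not reached); still 0 fragment(s).
Step 2: advance 15 -> fork_pos = 2 + 15 = 17. Reached multiple(s) of 4: 4, 8, 12, 16 -> fragments 1-4 completed (4 total).
Step 3: advance 11 -> fork_pos = 17 + 11 = 28. Reached multiple(s) of 4: 20, 24, 28 -> fragments 5-7 completed (7 total).
Check: final fork_pos = 28; the multiples of 4 that are <= 28 are 4..28 -> 28 // 4 = 7 completed fragment(s).

Answer: 7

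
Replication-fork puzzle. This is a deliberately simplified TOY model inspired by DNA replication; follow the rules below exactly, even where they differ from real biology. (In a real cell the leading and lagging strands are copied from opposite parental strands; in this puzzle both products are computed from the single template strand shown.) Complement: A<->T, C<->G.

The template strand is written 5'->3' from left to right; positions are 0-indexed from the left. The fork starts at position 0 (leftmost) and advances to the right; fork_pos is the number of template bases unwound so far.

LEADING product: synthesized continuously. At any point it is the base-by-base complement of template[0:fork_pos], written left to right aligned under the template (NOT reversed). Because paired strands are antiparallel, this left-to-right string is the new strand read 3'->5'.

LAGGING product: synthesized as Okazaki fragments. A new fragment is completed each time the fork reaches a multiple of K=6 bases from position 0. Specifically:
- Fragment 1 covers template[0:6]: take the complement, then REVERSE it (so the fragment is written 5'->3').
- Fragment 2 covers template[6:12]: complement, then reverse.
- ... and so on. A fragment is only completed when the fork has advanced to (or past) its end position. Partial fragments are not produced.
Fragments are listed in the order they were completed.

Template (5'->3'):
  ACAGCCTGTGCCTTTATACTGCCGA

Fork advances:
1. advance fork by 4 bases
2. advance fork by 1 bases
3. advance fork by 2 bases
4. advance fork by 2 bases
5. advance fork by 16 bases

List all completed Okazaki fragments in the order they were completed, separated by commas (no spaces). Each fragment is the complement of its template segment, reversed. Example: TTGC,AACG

Answer: GGCTGT,GGCACA,TATAAA,CGGCAG

Derivation:
Step 1: advance 4 -> fork_pos = 0 + 4 = 4. Next multiple of 6 is 6 (not reached); still 0 fragment(s).
Step 2: advance 1 -> fork_pos = 4 + 1 = 5. Next multiple of 6 is 6 (not reached); still 0 fragment(s).
Step 3: advance 2 -> fork_pos = 5 + 2 = 7. Reached multiple(s) of 6: 6 -> fragment 1 completed (1 total).
Step 4: advance 2 -> fork_pos = 7 + 2 = 9. Next multiple of 6 is 12 (not reached); still 1 fragment(s).
Step 5: advance 16 -> fork_pos = 9 + 16 = 25. Reached multiple(s) of 6: 12, 18, 24 -> fragments 2-4 completed (4 total).
Final fork_pos = 25, so 4 fragment(s) are complete. Build each: template segment -> complement -> reverse.
Fragment 1: template[0:6] = ACAGCC -> complement TGTCGG -> reversed GGCTGT
Fragment 2: template[6:12] = TGTGCC -> complement ACACGG -> reversed GGCACA
Fragment 3: template[12:18] = TTTATA -> complement AAATAT -> reversed TATAAA
Fragment 4: template[18:24] = CTGCCG -> complement GACGGC -> reversed CGGCAG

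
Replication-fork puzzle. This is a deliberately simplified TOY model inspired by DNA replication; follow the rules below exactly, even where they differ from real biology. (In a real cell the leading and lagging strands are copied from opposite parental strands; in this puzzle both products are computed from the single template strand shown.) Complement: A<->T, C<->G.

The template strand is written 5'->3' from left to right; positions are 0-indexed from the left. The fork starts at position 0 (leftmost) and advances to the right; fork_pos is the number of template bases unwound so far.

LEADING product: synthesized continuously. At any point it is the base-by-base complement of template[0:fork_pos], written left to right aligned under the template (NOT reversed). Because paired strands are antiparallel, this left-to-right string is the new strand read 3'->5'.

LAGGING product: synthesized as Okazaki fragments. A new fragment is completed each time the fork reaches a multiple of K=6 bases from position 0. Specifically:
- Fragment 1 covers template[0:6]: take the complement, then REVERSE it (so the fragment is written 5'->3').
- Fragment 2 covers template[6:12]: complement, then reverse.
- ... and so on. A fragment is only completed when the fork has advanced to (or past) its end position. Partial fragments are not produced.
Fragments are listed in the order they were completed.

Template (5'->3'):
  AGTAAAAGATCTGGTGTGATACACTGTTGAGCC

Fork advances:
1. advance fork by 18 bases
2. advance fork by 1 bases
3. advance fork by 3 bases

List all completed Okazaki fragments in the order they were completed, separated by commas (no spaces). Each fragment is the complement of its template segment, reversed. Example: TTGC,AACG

Answer: TTTACT,AGATCT,CACACC

Derivation:
Step 1: advance 18 -> fork_pos = 0 + 18 = 18. Reached multiple(s) of 6: 6, 12, 18 -> fragments 1-3 completed (3 total).
Step 2: advance 1 -> fork_pos = 18 + 1 = 19. Next multiple of 6 is 24 (not reached); still 3 fragment(s).
Step 3: advance 3 -> fork_pos = 19 + 3 = 22. Next multiple of 6 is 24 (not reached); still 3 fragment(s).
Final fork_pos = 22, so 3 fragment(s) are complete. Build each: template segment -> complement -> reverse.
Fragment 1: template[0:6] = AGTAAA -> complement TCATTT -> reversed TTTACT
Fragment 2: template[6:12] = AGATCT -> complement TCTAGA -> reversed AGATCT
Fragment 3: template[12:18] = GGTGTG -> complement CCACAC -> reversed CACACC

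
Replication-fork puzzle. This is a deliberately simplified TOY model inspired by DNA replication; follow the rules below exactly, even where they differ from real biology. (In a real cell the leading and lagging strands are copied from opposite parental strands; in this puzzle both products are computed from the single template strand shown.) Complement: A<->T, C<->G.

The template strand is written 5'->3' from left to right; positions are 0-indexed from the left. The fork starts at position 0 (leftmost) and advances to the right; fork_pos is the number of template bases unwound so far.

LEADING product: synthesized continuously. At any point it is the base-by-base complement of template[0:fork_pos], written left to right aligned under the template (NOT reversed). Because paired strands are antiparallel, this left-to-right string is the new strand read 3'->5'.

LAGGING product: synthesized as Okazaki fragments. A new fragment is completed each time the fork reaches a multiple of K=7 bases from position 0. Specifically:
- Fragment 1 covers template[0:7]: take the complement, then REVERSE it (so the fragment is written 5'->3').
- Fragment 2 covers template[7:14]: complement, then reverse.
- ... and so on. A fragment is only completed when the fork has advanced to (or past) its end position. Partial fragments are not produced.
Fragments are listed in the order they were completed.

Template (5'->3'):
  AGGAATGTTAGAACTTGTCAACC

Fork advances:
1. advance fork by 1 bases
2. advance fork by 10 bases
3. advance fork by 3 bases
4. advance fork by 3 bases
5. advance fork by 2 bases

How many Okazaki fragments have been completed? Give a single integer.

Step 1: advance 1 -> fork_pos = 0 + 1 = 1. Next multiple of 7 is 7 (not reached); still 0 fragment(s).
Step 2: advance 10 -> fork_pos = 1 + 10 = 11. Reached multiple(s) of 7: 7 -> fragment 1 completed (1 total).
Step 3: advance 3 -> fork_pos = 11 + 3 = 14. Reached multiple(s) of 7: 14 -> fragment 2 completed (2 total).
Step 4: advance 3 -> fork_pos = 14 + 3 = 17. Next multiple of 7 is 21 (not reached); still 2 fragment(s).
Step 5: advance 2 -> fork_pos = 17 + 2 = 19. Next multiple of 7 is 21 (not reached); still 2 fragment(s).
Check: final fork_pos = 19; the multiples of 7 that are <= 19 are 7..14 -> 19 // 7 = 2 completed fragment(s).

Answer: 2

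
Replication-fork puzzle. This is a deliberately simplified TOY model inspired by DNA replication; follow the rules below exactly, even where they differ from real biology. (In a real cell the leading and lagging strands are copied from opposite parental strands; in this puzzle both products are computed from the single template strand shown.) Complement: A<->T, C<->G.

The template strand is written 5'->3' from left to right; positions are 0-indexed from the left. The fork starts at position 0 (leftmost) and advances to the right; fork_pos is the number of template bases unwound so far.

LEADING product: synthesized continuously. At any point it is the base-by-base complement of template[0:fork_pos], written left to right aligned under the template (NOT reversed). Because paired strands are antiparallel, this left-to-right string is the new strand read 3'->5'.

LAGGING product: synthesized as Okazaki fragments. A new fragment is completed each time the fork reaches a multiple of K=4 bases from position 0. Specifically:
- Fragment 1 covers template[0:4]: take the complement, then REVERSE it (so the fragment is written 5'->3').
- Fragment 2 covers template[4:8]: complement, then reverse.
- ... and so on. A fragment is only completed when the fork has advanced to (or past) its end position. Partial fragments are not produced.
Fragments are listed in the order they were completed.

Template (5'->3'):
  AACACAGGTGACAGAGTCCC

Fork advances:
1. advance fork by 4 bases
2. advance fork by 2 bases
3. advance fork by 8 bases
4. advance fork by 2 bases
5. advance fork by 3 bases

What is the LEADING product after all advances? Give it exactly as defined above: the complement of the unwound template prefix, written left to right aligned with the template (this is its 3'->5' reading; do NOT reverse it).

Step 1: advance 4 -> fork_pos = 0 + 4 = 4.
Step 2: advance 2 -> fork_pos = 4 + 2 = 6.
Step 3: advance 8 -> fork_pos = 6 + 8 = 14.
Step 4: advance 2 -> fork_pos = 14 + 2 = 16.
Step 5: advance 3 -> fork_pos = 16 + 3 = 19.
Unwound prefix: template[0:19] = AACACAGGTGACAGAGTCC
Complement it base by base (A<->T, C<->G), keeping left-to-right order:
  [0:5] AACAC -> TTGTG
  [5:10] AGGTG -> TCCAC
  [10:15] ACAGA -> TGTCT
  [15:19] GTCC -> CAGG
Concatenate: TTGTGTCCACTGTCTCAGG (length 19; written aligned with the template, i.e. 3'->5').

Answer: TTGTGTCCACTGTCTCAGG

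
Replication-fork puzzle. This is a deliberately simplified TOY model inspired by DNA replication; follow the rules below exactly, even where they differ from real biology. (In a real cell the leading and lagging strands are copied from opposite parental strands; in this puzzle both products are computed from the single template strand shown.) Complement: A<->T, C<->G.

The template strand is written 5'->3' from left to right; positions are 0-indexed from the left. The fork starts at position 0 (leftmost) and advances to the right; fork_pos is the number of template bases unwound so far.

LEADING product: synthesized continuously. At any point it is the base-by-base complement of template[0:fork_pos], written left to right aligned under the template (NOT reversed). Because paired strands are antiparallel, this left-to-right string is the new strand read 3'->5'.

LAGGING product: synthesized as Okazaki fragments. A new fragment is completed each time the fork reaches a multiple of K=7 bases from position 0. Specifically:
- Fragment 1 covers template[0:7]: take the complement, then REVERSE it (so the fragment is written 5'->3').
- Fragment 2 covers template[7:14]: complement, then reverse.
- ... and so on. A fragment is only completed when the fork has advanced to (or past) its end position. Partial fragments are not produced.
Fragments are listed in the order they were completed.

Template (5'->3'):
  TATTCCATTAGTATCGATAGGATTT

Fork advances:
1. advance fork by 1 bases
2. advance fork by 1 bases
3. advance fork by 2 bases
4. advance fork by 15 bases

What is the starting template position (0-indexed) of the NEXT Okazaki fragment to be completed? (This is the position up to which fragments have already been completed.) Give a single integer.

Step 1: advance 1 -> fork_pos = 0 + 1 = 1. Next multiple of 7 is 7 (not reached); still 0 fragment(s).
Step 2: advance 1 -> fork_pos = 1 + 1 = 2. Next multiple of 7 is 7 (not reached); still 0 fragment(s).
Step 3: advance 2 -> fork_pos = 2 + 2 = 4. Next multiple of 7 is 7 (not reached); still 0 fragment(s).
Step 4: advance 15 -> fork_pos = 4 + 15 = 19. Reached multiple(s) of 7: 7, 14 -> fragments 1-2 completed (2 total).
2 fragment(s) completed, covering template[0:14] (2 x 7 = 14). The next fragment, fragment 3, covers template[14:21], so it starts at position 14.

Answer: 14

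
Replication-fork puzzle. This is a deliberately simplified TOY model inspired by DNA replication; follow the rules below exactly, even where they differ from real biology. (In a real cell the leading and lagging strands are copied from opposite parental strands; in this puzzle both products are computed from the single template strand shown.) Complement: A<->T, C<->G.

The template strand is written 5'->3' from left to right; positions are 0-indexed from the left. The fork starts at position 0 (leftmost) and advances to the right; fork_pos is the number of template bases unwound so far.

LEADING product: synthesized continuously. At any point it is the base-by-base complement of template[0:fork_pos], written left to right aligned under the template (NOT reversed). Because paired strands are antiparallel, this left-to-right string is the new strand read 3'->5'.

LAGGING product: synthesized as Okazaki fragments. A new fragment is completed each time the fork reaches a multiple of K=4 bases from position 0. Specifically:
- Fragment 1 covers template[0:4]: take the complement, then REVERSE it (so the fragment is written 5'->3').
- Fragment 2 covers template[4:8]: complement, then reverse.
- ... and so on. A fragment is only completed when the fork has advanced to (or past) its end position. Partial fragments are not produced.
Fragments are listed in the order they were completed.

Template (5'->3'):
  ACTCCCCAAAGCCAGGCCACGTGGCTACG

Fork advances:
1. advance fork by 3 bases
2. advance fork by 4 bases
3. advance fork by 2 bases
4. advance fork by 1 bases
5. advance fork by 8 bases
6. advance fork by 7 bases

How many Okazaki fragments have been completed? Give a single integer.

Answer: 6

Derivation:
Step 1: advance 3 -> fork_pos = 0 + 3 = 3. Next multiple of 4 is 4 (not reached); still 0 fragment(s).
Step 2: advance 4 -> fork_pos = 3 + 4 = 7. Reached multiple(s) of 4: 4 -> fragment 1 completed (1 total).
Step 3: advance 2 -> fork_pos = 7 + 2 = 9. Reached multiple(s) of 4: 8 -> fragment 2 completed (2 total).
Step 4: advance 1 -> fork_pos = 9 + 1 = 10. Next multiple of 4 is 12 (not reached); still 2 fragment(s).
Step 5: advance 8 -> fork_pos = 10 + 8 = 18. Reached multiple(s) of 4: 12, 16 -> fragments 3-4 completed (4 total).
Step 6: advance 7 -> fork_pos = 18 + 7 = 25. Reached multiple(s) of 4: 20, 24 -> fragments 5-6 completed (6 total).
Check: final fork_pos = 25; the multiples of 4 that are <= 25 are 4..24 -> 25 // 4 = 6 completed fragment(s).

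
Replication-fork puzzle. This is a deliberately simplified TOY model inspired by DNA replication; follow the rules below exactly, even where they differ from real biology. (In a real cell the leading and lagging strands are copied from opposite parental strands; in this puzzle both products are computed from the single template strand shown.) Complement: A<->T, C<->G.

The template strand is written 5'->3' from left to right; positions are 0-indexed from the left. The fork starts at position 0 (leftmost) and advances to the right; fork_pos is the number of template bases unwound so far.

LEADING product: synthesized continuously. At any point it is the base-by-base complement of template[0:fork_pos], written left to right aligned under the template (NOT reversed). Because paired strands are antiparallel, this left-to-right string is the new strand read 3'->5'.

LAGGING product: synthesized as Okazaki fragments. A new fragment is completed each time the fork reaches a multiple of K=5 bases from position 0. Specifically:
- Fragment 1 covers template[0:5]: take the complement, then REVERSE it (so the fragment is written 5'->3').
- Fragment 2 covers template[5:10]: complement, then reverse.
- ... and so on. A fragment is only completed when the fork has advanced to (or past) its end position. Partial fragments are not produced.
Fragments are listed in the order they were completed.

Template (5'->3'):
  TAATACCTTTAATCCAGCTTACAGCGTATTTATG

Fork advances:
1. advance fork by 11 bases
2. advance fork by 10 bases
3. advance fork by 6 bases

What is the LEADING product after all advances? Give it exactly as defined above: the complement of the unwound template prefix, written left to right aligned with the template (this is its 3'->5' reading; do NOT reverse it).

Step 1: advance 11 -> fork_pos = 0 + 11 = 11.
Step 2: advance 10 -> fork_pos = 11 + 10 = 21.
Step 3: advance 6 -> fork_pos = 21 + 6 = 27.
Unwound prefix: template[0:27] = TAATACCTTTAATCCAGCTTACAGCGT
Complement it base by base (A<->T, C<->G), keeping left-to-right order:
  [0:5] TAATA -> ATTAT
  [5:10] CCTTT -> GGAAA
  [10:15] AATCC -> TTAGG
  [15:20] AGCTT -> TCGAA
  [20:25] ACAGC -> TGTCG
  [25:27] GT -> CA
Concatenate: ATTATGGAAATTAGGTCGAATGTCGCA (length 27; written aligned with the template, i.e. 3'->5').

Answer: ATTATGGAAATTAGGTCGAATGTCGCA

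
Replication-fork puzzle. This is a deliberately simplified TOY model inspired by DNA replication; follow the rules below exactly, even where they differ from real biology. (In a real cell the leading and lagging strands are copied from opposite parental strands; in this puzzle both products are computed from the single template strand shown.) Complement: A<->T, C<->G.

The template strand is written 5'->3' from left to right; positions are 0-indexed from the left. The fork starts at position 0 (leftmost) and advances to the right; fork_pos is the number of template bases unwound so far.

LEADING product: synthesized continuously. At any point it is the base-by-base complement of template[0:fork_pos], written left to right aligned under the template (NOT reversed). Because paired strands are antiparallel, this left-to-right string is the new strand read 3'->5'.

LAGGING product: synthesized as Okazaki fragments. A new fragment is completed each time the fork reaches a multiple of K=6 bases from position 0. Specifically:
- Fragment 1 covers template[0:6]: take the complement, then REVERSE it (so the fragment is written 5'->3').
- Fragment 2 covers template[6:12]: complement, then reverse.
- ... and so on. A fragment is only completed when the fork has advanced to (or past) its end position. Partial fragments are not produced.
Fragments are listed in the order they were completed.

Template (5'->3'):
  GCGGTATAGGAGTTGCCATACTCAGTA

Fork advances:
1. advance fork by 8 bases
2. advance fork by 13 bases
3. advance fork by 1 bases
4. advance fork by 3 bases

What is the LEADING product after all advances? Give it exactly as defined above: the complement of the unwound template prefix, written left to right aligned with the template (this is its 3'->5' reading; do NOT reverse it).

Answer: CGCCATATCCTCAACGGTATGAGTC

Derivation:
Step 1: advance 8 -> fork_pos = 0 + 8 = 8.
Step 2: advance 13 -> fork_pos = 8 + 13 = 21.
Step 3: advance 1 -> fork_pos = 21 + 1 = 22.
Step 4: advance 3 -> fork_pos = 22 + 3 = 25.
Unwound prefix: template[0:25] = GCGGTATAGGAGTTGCCATACTCAG
Complement it base by base (A<->T, C<->G), keeping left-to-right order:
  [0:5] GCGGT -> CGCCA
  [5:10] ATAGG -> TATCC
  [10:15] AGTTG -> TCAAC
  [15:20] CCATA -> GGTAT
  [20:25] CTCAG -> GAGTC
Concatenate: CGCCATATCCTCAACGGTATGAGTC (length 25; written aligned with the template, i.e. 3'->5').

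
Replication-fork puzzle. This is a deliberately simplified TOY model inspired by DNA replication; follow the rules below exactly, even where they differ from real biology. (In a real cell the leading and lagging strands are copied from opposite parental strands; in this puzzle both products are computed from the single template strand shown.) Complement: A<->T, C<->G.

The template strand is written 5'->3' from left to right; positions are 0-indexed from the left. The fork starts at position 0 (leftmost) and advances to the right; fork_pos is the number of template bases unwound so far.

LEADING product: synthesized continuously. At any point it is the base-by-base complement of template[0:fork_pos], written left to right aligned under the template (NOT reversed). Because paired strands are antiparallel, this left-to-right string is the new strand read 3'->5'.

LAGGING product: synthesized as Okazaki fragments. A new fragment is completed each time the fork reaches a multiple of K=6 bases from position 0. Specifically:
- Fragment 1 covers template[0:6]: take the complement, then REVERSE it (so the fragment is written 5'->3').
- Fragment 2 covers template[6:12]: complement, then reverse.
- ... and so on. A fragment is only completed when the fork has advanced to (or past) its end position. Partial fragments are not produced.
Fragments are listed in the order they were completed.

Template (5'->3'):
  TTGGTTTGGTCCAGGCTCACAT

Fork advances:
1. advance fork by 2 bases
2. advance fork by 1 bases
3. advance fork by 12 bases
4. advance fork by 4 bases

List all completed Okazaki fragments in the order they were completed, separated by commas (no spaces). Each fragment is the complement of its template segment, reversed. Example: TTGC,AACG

Step 1: advance 2 -> fork_pos = 0 + 2 = 2. Next multiple of 6 is 6 (not reached); still 0 fragment(s).
Step 2: advance 1 -> fork_pos = 2 + 1 = 3. Next multiple of 6 is 6 (not reached); still 0 fragment(s).
Step 3: advance 12 -> fork_pos = 3 + 12 = 15. Reached multiple(s) of 6: 6, 12 -> fragments 1-2 completed (2 total).
Step 4: advance 4 -> fork_pos = 15 + 4 = 19. Reached multiple(s) of 6: 18 -> fragment 3 completed (3 total).
Final fork_pos = 19, so 3 fragment(s) are complete. Build each: template segment -> complement -> reverse.
Fragment 1: template[0:6] = TTGGTT -> complement AACCAA -> reversed AACCAA
Fragment 2: template[6:12] = TGGTCC -> complement ACCAGG -> reversed GGACCA
Fragment 3: template[12:18] = AGGCTC -> complement TCCGAG -> reversed GAGCCT

Answer: AACCAA,GGACCA,GAGCCT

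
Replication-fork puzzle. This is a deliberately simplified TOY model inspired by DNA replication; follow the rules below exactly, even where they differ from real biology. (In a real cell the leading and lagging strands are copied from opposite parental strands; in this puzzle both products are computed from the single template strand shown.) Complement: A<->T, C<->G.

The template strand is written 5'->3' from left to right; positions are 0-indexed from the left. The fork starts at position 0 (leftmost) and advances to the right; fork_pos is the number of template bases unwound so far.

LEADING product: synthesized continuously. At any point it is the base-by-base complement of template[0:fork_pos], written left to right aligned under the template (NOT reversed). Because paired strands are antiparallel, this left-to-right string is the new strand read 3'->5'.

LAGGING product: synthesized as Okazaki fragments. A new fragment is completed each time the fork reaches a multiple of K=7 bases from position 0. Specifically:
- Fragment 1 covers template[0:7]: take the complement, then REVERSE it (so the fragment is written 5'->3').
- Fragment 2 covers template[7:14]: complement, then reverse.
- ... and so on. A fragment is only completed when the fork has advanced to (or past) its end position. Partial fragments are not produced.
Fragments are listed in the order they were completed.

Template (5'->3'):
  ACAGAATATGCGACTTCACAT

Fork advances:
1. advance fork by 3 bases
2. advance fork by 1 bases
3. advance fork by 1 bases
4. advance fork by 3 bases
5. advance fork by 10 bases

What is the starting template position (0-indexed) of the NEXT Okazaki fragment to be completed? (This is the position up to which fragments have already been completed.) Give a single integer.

Step 1: advance 3 -> fork_pos = 0 + 3 = 3. Next multiple of 7 is 7 (not reached); still 0 fragment(s).
Step 2: advance 1 -> fork_pos = 3 + 1 = 4. Next multiple of 7 is 7 (not reached); still 0 fragment(s).
Step 3: advance 1 -> fork_pos = 4 + 1 = 5. Next multiple of 7 is 7 (not reached); still 0 fragment(s).
Step 4: advance 3 -> fork_pos = 5 + 3 = 8. Reached multiple(s) of 7: 7 -> fragment 1 completed (1 total).
Step 5: advance 10 -> fork_pos = 8 + 10 = 18. Reached multiple(s) of 7: 14 -> fragment 2 completed (2 total).
2 fragment(s) completed, covering template[0:14] (2 x 7 = 14). The next fragment, fragment 3, covers template[14:21], so it starts at position 14.

Answer: 14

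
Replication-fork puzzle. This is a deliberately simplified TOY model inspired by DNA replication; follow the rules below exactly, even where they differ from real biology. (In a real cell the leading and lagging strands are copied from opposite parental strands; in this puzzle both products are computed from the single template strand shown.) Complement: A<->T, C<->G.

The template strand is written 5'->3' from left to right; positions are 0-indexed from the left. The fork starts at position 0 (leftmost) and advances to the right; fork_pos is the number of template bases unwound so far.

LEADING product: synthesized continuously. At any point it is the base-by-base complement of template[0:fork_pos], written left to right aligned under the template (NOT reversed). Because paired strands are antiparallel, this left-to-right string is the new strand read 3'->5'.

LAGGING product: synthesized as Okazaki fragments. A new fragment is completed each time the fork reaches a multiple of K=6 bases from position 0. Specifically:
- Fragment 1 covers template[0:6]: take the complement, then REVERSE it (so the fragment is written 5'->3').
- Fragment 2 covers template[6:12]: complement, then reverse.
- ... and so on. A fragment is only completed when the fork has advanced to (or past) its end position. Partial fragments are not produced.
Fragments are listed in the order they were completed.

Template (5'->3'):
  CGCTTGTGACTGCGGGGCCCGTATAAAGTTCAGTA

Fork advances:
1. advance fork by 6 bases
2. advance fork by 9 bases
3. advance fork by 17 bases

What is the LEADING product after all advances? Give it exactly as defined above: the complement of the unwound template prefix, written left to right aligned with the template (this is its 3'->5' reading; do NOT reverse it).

Step 1: advance 6 -> fork_pos = 0 + 6 = 6.
Step 2: advance 9 -> fork_pos = 6 + 9 = 15.
Step 3: advance 17 -> fork_pos = 15 + 17 = 32.
Unwound prefix: template[0:32] = CGCTTGTGACTGCGGGGCCCGTATAAAGTTCA
Complement it base by base (A<->T, C<->G), keeping left-to-right order:
  [0:5] CGCTT -> GCGAA
  [5:10] GTGAC -> CACTG
  [10:15] TGCGG -> ACGCC
  [15:20] GGCCC -> CCGGG
  [20:25] GTATA -> CATAT
  [25:30] AAGTT -> TTCAA
  [30:32] CA -> GT
Concatenate: GCGAACACTGACGCCCCGGGCATATTTCAAGT (length 32; written aligned with the template, i.e. 3'->5').

Answer: GCGAACACTGACGCCCCGGGCATATTTCAAGT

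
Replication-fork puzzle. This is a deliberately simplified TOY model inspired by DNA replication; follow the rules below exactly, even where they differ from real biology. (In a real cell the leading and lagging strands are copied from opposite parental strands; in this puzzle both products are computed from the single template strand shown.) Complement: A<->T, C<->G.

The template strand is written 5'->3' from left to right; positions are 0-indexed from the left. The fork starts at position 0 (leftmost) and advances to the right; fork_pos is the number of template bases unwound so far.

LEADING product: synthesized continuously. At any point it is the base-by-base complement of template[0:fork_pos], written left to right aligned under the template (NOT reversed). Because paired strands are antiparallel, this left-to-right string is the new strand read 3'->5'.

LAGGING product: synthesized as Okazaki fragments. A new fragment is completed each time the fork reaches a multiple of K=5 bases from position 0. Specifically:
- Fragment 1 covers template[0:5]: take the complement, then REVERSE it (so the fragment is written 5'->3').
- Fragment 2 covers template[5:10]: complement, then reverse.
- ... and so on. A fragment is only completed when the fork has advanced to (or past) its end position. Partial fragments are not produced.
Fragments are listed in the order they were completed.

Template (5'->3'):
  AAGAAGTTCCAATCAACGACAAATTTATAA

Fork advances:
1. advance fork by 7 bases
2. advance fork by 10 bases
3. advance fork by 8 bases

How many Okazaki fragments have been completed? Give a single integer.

Step 1: advance 7 -> fork_pos = 0 + 7 = 7. Reached multiple(s) of 5: 5 -> fragment 1 completed (1 total).
Step 2: advance 10 -> fork_pos = 7 + 10 = 17. Reached multiple(s) of 5: 10, 15 -> fragments 2-3 completed (3 total).
Step 3: advance 8 -> fork_pos = 17 + 8 = 25. Reached multiple(s) of 5: 20, 25 -> fragments 4-5 completed (5 total).
Check: final fork_pos = 25; the multiples of 5 that are <= 25 are 5..25 -> 25 // 5 = 5 completed fragment(s).

Answer: 5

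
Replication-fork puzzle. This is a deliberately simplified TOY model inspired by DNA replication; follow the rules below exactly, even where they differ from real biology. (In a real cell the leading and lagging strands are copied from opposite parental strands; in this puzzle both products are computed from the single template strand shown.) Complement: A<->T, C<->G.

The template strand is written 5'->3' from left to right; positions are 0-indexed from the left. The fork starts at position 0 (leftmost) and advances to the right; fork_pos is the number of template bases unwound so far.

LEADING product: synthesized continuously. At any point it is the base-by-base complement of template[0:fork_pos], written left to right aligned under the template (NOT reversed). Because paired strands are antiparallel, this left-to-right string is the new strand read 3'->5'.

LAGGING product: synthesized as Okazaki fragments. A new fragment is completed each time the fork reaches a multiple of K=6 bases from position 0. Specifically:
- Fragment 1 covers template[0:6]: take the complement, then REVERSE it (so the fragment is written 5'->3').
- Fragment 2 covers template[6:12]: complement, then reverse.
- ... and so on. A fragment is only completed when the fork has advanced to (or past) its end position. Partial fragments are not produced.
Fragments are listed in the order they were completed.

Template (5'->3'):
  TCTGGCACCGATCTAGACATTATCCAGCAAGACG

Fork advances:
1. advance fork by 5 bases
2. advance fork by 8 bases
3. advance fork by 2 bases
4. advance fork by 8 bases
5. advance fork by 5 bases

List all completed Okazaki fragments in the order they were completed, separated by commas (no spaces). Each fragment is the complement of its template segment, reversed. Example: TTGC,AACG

Answer: GCCAGA,ATCGGT,GTCTAG,GATAAT

Derivation:
Step 1: advance 5 -> fork_pos = 0 + 5 = 5. Next multiple of 6 is 6 (not reached); still 0 fragment(s).
Step 2: advance 8 -> fork_pos = 5 + 8 = 13. Reached multiple(s) of 6: 6, 12 -> fragments 1-2 completed (2 total).
Step 3: advance 2 -> fork_pos = 13 + 2 = 15. Next multiple of 6 is 18 (not reached); still 2 fragment(s).
Step 4: advance 8 -> fork_pos = 15 + 8 = 23. Reached multiple(s) of 6: 18 -> fragment 3 completed (3 total).
Step 5: advance 5 -> fork_pos = 23 + 5 = 28. Reached multiple(s) of 6: 24 -> fragment 4 completed (4 total).
Final fork_pos = 28, so 4 fragment(s) are complete. Build each: template segment -> complement -> reverse.
Fragment 1: template[0:6] = TCTGGC -> complement AGACCG -> reversed GCCAGA
Fragment 2: template[6:12] = ACCGAT -> complement TGGCTA -> reversed ATCGGT
Fragment 3: template[12:18] = CTAGAC -> complement GATCTG -> reversed GTCTAG
Fragment 4: template[18:24] = ATTATC -> complement TAATAG -> reversed GATAAT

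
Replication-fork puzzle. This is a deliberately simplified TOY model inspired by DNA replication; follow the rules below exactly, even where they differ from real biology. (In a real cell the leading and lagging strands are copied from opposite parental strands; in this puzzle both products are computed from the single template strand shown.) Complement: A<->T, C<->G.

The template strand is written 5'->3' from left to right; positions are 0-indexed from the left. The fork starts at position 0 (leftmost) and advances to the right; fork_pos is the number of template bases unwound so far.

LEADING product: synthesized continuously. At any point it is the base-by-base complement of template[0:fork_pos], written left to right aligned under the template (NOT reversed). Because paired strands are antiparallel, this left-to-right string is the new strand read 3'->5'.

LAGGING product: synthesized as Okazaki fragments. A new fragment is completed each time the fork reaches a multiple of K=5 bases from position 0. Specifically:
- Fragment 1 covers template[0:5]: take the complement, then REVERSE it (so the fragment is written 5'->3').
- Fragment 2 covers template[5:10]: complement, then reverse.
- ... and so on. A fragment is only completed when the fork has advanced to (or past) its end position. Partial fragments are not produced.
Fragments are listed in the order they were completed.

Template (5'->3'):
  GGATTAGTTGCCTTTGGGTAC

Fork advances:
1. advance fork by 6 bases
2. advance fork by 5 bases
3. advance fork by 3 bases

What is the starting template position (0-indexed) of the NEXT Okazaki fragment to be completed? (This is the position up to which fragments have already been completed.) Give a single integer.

Answer: 10

Derivation:
Step 1: advance 6 -> fork_pos = 0 + 6 = 6. Reached multiple(s) of 5: 5 -> fragment 1 completed (1 total).
Step 2: advance 5 -> fork_pos = 6 + 5 = 11. Reached multiple(s) of 5: 10 -> fragment 2 completed (2 total).
Step 3: advance 3 -> fork_pos = 11 + 3 = 14. Next multiple of 5 is 15 (not reached); still 2 fragment(s).
2 fragment(s) completed, covering template[0:10] (2 x 5 = 10). The next fragment, fragment 3, covers template[10:15], so it starts at position 10.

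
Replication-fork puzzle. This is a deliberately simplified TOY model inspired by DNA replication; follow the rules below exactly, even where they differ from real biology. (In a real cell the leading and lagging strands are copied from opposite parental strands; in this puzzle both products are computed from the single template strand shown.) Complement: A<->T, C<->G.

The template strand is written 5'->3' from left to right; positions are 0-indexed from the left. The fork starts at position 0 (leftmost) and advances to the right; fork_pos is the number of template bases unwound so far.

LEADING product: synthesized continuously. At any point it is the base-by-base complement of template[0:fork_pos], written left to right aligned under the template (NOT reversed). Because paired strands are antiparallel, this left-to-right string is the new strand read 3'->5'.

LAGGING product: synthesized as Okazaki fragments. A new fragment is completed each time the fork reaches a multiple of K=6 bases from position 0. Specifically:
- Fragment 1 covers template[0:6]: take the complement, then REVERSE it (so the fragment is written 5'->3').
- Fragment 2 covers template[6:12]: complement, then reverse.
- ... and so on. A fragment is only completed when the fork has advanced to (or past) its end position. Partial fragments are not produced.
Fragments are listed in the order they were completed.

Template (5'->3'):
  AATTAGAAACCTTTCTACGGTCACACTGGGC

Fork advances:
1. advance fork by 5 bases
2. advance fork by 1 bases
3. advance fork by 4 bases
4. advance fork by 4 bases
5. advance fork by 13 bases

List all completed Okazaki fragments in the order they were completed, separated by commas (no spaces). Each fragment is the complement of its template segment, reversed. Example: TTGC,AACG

Answer: CTAATT,AGGTTT,GTAGAA,GTGACC

Derivation:
Step 1: advance 5 -> fork_pos = 0 + 5 = 5. Next multiple of 6 is 6 (not reached); still 0 fragment(s).
Step 2: advance 1 -> fork_pos = 5 + 1 = 6. Reached multiple(s) of 6: 6 -> fragment 1 completed (1 total).
Step 3: advance 4 -> fork_pos = 6 + 4 = 10. Next multiple of 6 is 12 (not reached); still 1 fragment(s).
Step 4: advance 4 -> fork_pos = 10 + 4 = 14. Reached multiple(s) of 6: 12 -> fragment 2 completed (2 total).
Step 5: advance 13 -> fork_pos = 14 + 13 = 27. Reached multiple(s) of 6: 18, 24 -> fragments 3-4 completed (4 total).
Final fork_pos = 27, so 4 fragment(s) are complete. Build each: template segment -> complement -> reverse.
Fragment 1: template[0:6] = AATTAG -> complement TTAATC -> reversed CTAATT
Fragment 2: template[6:12] = AAACCT -> complement TTTGGA -> reversed AGGTTT
Fragment 3: template[12:18] = TTCTAC -> complement AAGATG -> reversed GTAGAA
Fragment 4: template[18:24] = GGTCAC -> complement CCAGTG -> reversed GTGACC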